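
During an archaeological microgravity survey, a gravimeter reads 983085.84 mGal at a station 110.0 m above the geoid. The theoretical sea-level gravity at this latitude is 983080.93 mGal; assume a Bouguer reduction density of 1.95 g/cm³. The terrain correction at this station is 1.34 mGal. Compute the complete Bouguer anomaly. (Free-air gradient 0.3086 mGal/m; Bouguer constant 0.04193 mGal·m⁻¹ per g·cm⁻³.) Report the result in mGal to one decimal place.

31.2

Free-air correction = 0.3086 × 110.0 = 33.95 mGal
Free-air anomaly = 983085.84 − 983080.93 + (33.95) = 38.86 mGal
Bouguer slab correction = 0.04193 × 1.95 × 110.0 = 8.99 mGal
Simple Bouguer anomaly = 38.86 − (8.99) = 29.87 mGal
Complete Bouguer anomaly = 29.87 + 1.34 = 31.21 mGal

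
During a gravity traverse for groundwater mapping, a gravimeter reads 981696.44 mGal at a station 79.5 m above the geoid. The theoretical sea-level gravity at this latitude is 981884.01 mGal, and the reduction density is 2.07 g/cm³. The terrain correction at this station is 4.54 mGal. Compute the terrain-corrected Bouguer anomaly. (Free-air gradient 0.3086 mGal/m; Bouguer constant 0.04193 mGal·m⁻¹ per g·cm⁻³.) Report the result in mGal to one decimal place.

-165.4

Free-air correction = 0.3086 × 79.5 = 24.53 mGal
Free-air anomaly = 981696.44 − 981884.01 + (24.53) = -163.04 mGal
Bouguer slab correction = 0.04193 × 2.07 × 79.5 = 6.90 mGal
Simple Bouguer anomaly = -163.04 − (6.90) = -169.94 mGal
Complete Bouguer anomaly = -169.94 + 4.54 = -165.40 mGal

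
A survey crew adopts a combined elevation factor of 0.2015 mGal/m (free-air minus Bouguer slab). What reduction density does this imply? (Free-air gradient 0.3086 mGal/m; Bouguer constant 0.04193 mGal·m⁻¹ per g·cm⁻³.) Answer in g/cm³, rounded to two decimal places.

0.2015 = 0.3086 − 0.04193 × ρ
ρ = (0.3086 − 0.2015) / 0.04193 = 2.55 g/cm³

2.55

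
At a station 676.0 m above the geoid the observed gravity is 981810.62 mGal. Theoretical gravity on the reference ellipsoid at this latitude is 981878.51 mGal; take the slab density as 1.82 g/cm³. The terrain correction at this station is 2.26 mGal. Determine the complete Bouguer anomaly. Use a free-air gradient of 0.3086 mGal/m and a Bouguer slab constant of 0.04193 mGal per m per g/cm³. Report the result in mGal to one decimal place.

Free-air correction = 0.3086 × 676.0 = 208.61 mGal
Free-air anomaly = 981810.62 − 981878.51 + (208.61) = 140.72 mGal
Bouguer slab correction = 0.04193 × 1.82 × 676.0 = 51.59 mGal
Simple Bouguer anomaly = 140.72 − (51.59) = 89.13 mGal
Complete Bouguer anomaly = 89.13 + 2.26 = 91.39 mGal

91.4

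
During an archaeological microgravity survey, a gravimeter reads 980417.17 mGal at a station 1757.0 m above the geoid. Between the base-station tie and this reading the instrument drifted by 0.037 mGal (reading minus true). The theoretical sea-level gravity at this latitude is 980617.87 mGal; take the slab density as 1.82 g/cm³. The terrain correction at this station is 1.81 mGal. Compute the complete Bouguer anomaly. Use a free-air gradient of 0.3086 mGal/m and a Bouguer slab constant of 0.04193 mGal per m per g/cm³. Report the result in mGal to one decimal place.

Drift-corrected reading = 980417.17 − (0.037) = 980417.133 mGal
Free-air correction = 0.3086 × 1757.0 = 542.21 mGal
Free-air anomaly = 980417.133 − 980617.87 + (542.21) = 341.473 mGal
Bouguer slab correction = 0.04193 × 1.82 × 1757.0 = 134.08 mGal
Simple Bouguer anomaly = 341.473 − (134.08) = 207.393 mGal
Complete Bouguer anomaly = 207.393 + 1.81 = 209.203 mGal

209.2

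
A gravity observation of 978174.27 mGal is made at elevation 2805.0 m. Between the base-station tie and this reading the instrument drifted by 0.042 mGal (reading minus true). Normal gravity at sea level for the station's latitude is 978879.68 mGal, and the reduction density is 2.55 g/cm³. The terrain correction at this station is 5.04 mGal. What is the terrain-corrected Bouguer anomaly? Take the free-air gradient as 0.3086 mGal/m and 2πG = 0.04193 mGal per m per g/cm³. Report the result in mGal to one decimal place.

Drift-corrected reading = 978174.27 − (0.042) = 978174.228 mGal
Free-air correction = 0.3086 × 2805.0 = 865.62 mGal
Free-air anomaly = 978174.228 − 978879.68 + (865.62) = 160.168 mGal
Bouguer slab correction = 0.04193 × 2.55 × 2805.0 = 299.91 mGal
Simple Bouguer anomaly = 160.168 − (299.91) = -139.742 mGal
Complete Bouguer anomaly = -139.742 + 5.04 = -134.702 mGal

-134.7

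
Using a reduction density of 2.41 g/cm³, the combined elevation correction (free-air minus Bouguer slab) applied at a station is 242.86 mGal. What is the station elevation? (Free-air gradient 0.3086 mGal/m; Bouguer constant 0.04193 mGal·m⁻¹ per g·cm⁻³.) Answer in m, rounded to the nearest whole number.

Combined gradient = 0.3086 − 0.04193 × 2.41 = 0.2075487 mGal/m
h = 242.86 / 0.2075487 = 1170.14 m

1170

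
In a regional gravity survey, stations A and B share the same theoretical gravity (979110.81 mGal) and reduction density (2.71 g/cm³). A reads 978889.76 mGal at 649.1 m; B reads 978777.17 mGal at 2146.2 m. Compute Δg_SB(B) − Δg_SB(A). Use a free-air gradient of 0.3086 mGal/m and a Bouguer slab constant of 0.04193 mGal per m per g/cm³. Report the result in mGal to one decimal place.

179.3

Δg_SB(A) = 978889.76 − 979110.81 + 0.3086×649.1 − 0.04193×2.71×649.1 = -94.50 mGal
Δg_SB(B) = 978777.17 − 979110.81 + 0.3086×2146.2 − 0.04193×2.71×2146.2 = 84.80 mGal
Difference = 84.80 − (-94.50) = 179.30 mGal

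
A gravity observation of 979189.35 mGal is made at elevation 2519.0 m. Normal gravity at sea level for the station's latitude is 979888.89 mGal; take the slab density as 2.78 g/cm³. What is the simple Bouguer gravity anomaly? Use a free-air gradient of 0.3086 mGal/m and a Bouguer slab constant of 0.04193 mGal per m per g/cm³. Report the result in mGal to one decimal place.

-215.8

Free-air correction = 0.3086 × 2519.0 = 777.36 mGal
Free-air anomaly = 979189.35 − 979888.89 + (777.36) = 77.82 mGal
Bouguer slab correction = 0.04193 × 2.78 × 2519.0 = 293.63 mGal
Simple Bouguer anomaly = 77.82 − (293.63) = -215.81 mGal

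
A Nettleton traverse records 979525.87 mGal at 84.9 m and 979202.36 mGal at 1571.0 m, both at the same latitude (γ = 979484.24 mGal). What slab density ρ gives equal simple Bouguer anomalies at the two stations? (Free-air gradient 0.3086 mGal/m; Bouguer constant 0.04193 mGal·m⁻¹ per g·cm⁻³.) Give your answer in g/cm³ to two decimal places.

Δg_obs = 979202.36 − 979525.87 = -323.51 mGal over Δh = 1571.0 − 84.9 = 1486.1 m
Equal Bouguer anomalies ⇒ Δg_obs + (0.3086 − 0.04193ρ)·Δh = 0
0.3086 − 0.04193ρ = −Δg_obs/Δh = 0.21769
ρ = (0.3086 − 0.21769) / 0.04193 = 2.17 g/cm³

2.17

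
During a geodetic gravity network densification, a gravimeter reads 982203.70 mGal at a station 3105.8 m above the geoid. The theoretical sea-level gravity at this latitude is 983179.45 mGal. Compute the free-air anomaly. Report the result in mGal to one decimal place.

-17.3

Free-air correction = 0.3086 × 3105.8 = 958.45 mGal
Free-air anomaly = 982203.70 − 983179.45 + (958.45) = -17.30 mGal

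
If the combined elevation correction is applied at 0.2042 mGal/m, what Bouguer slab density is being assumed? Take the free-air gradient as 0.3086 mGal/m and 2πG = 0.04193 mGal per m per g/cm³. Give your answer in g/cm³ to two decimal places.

0.2042 = 0.3086 − 0.04193 × ρ
ρ = (0.3086 − 0.2042) / 0.04193 = 2.49 g/cm³

2.49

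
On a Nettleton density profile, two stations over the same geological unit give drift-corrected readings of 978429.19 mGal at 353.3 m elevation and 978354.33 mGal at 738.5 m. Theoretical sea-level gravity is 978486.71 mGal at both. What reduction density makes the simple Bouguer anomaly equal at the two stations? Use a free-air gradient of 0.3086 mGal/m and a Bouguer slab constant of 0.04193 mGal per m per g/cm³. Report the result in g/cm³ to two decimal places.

2.73

Δg_obs = 978354.33 − 978429.19 = -74.86 mGal over Δh = 738.5 − 353.3 = 385.2 m
Equal Bouguer anomalies ⇒ Δg_obs + (0.3086 − 0.04193ρ)·Δh = 0
0.3086 − 0.04193ρ = −Δg_obs/Δh = 0.19434
ρ = (0.3086 − 0.19434) / 0.04193 = 2.73 g/cm³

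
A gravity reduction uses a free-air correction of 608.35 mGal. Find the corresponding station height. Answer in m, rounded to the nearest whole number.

h = 608.35 / 0.3086 = 1971.32 m

1971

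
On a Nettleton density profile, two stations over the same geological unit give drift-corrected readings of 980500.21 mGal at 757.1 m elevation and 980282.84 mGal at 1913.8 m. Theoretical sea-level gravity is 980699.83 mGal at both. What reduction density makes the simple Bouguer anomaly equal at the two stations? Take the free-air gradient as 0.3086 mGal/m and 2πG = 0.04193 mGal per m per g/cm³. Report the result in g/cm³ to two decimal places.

Δg_obs = 980282.84 − 980500.21 = -217.37 mGal over Δh = 1913.8 − 757.1 = 1156.7 m
Equal Bouguer anomalies ⇒ Δg_obs + (0.3086 − 0.04193ρ)·Δh = 0
0.3086 − 0.04193ρ = −Δg_obs/Δh = 0.18792
ρ = (0.3086 − 0.18792) / 0.04193 = 2.88 g/cm³

2.88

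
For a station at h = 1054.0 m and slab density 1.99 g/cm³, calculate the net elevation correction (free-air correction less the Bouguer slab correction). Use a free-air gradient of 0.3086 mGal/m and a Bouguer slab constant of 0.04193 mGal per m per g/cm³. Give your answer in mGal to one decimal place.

237.3

Combined gradient = 0.3086 − 0.04193 × 1.99 = 0.2251593 mGal/m
Combined elevation correction = 0.2251593 × 1054.0 = 237.3 mGal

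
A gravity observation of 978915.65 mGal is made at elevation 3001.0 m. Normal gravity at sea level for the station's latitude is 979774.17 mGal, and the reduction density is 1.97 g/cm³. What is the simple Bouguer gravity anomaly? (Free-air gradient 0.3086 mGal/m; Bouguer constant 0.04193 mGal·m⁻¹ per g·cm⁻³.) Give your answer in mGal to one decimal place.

-180.3

Free-air correction = 0.3086 × 3001.0 = 926.11 mGal
Free-air anomaly = 978915.65 − 979774.17 + (926.11) = 67.59 mGal
Bouguer slab correction = 0.04193 × 1.97 × 3001.0 = 247.89 mGal
Simple Bouguer anomaly = 67.59 − (247.89) = -180.30 mGal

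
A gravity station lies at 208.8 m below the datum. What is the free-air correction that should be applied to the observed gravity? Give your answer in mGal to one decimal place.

-64.4

Free-air correction = 0.3086 × -208.8 = -64.4 mGal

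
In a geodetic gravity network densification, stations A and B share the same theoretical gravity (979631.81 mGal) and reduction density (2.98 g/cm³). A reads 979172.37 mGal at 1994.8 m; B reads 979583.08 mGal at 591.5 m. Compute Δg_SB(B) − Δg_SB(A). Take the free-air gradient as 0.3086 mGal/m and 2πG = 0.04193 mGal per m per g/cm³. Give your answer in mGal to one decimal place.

153.0

Δg_SB(A) = 979172.37 − 979631.81 + 0.3086×1994.8 − 0.04193×2.98×1994.8 = -93.10 mGal
Δg_SB(B) = 979583.08 − 979631.81 + 0.3086×591.5 − 0.04193×2.98×591.5 = 59.90 mGal
Difference = 59.90 − (-93.10) = 153.00 mGal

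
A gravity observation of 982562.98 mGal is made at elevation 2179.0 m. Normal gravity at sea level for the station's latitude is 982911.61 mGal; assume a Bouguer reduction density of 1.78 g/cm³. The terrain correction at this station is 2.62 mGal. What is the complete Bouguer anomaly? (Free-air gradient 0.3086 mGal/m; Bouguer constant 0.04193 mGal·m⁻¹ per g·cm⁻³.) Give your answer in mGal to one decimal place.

Free-air correction = 0.3086 × 2179.0 = 672.44 mGal
Free-air anomaly = 982562.98 − 982911.61 + (672.44) = 323.81 mGal
Bouguer slab correction = 0.04193 × 1.78 × 2179.0 = 162.63 mGal
Simple Bouguer anomaly = 323.81 − (162.63) = 161.18 mGal
Complete Bouguer anomaly = 161.18 + 2.62 = 163.80 mGal

163.8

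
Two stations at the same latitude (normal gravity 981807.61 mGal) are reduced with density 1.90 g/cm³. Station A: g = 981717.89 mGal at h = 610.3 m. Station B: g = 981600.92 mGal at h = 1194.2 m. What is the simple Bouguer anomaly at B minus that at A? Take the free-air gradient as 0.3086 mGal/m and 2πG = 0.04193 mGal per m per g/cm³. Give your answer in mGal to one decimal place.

Δg_SB(A) = 981717.89 − 981807.61 + 0.3086×610.3 − 0.04193×1.90×610.3 = 50.00 mGal
Δg_SB(B) = 981600.92 − 981807.61 + 0.3086×1194.2 − 0.04193×1.90×1194.2 = 66.70 mGal
Difference = 66.70 − (50.00) = 16.70 mGal

16.7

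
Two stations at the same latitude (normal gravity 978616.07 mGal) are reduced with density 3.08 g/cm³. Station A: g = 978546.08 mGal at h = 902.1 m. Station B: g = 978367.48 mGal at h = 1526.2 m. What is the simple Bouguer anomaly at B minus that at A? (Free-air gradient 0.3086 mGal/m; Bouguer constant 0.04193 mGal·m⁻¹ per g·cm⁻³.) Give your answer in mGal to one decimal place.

Δg_SB(A) = 978546.08 − 978616.07 + 0.3086×902.1 − 0.04193×3.08×902.1 = 91.90 mGal
Δg_SB(B) = 978367.48 − 978616.07 + 0.3086×1526.2 − 0.04193×3.08×1526.2 = 25.30 mGal
Difference = 25.30 − (91.90) = -66.60 mGal

-66.6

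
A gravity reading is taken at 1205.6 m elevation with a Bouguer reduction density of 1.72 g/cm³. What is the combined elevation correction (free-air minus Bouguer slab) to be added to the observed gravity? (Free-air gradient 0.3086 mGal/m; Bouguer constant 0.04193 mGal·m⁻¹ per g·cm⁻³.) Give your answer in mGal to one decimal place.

Combined gradient = 0.3086 − 0.04193 × 1.72 = 0.2364804 mGal/m
Combined elevation correction = 0.2364804 × 1205.6 = 285.1 mGal

285.1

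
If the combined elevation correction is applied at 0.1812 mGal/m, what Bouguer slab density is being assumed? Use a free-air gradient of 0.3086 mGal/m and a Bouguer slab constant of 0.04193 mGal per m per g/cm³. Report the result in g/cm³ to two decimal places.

0.1812 = 0.3086 − 0.04193 × ρ
ρ = (0.3086 − 0.1812) / 0.04193 = 3.04 g/cm³

3.04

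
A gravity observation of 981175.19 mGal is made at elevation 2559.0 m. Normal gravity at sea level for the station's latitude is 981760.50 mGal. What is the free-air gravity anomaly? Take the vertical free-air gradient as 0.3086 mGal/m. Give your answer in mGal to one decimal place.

204.4

Free-air correction = 0.3086 × 2559.0 = 789.71 mGal
Free-air anomaly = 981175.19 − 981760.50 + (789.71) = 204.40 mGal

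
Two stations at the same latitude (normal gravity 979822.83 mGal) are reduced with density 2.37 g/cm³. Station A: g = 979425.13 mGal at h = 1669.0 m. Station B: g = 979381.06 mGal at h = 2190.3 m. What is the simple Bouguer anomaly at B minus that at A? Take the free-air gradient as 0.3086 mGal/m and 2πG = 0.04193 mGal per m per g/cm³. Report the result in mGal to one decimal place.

Δg_SB(A) = 979425.13 − 979822.83 + 0.3086×1669.0 − 0.04193×2.37×1669.0 = -48.50 mGal
Δg_SB(B) = 979381.06 − 979822.83 + 0.3086×2190.3 − 0.04193×2.37×2190.3 = 16.50 mGal
Difference = 16.50 − (-48.50) = 65.00 mGal

65.0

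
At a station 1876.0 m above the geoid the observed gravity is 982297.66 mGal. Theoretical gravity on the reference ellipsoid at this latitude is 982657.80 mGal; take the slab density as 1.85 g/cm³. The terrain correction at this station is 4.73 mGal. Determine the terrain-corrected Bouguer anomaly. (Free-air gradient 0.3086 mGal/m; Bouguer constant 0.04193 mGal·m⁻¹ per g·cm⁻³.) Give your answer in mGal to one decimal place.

Free-air correction = 0.3086 × 1876.0 = 578.93 mGal
Free-air anomaly = 982297.66 − 982657.80 + (578.93) = 218.79 mGal
Bouguer slab correction = 0.04193 × 1.85 × 1876.0 = 145.52 mGal
Simple Bouguer anomaly = 218.79 − (145.52) = 73.27 mGal
Complete Bouguer anomaly = 73.27 + 4.73 = 78.00 mGal

78.0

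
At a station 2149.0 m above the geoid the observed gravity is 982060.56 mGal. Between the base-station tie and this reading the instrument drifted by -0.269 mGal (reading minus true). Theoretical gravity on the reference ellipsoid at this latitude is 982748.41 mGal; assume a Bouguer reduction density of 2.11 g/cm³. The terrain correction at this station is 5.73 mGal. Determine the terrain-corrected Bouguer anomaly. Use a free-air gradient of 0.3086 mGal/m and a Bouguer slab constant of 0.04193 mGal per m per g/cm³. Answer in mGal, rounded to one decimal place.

-208.8

Drift-corrected reading = 982060.56 − (-0.269) = 982060.829 mGal
Free-air correction = 0.3086 × 2149.0 = 663.18 mGal
Free-air anomaly = 982060.829 − 982748.41 + (663.18) = -24.401 mGal
Bouguer slab correction = 0.04193 × 2.11 × 2149.0 = 190.13 mGal
Simple Bouguer anomaly = -24.401 − (190.13) = -214.531 mGal
Complete Bouguer anomaly = -214.531 + 5.73 = -208.801 mGal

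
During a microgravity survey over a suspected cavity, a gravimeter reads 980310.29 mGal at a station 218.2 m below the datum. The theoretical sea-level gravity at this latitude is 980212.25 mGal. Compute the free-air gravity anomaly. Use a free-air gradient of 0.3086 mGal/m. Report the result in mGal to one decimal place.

Free-air correction = 0.3086 × -218.2 = -67.34 mGal
Free-air anomaly = 980310.29 − 980212.25 + (-67.34) = 30.70 mGal

30.7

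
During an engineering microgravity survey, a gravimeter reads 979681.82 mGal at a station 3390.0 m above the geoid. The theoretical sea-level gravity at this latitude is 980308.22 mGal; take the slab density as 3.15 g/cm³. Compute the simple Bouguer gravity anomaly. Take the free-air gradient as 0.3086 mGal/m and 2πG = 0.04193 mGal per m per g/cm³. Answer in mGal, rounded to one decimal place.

Free-air correction = 0.3086 × 3390.0 = 1046.15 mGal
Free-air anomaly = 979681.82 − 980308.22 + (1046.15) = 419.75 mGal
Bouguer slab correction = 0.04193 × 3.15 × 3390.0 = 447.75 mGal
Simple Bouguer anomaly = 419.75 − (447.75) = -28.00 mGal

-28.0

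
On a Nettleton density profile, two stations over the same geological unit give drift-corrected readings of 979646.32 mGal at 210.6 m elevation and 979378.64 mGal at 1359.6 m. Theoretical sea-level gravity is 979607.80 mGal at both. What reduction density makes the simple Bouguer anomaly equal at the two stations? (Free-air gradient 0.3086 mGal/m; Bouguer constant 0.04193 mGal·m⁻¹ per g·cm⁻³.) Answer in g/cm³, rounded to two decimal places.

Δg_obs = 979378.64 − 979646.32 = -267.68 mGal over Δh = 1359.6 − 210.6 = 1149.0 m
Equal Bouguer anomalies ⇒ Δg_obs + (0.3086 − 0.04193ρ)·Δh = 0
0.3086 − 0.04193ρ = −Δg_obs/Δh = 0.23297
ρ = (0.3086 − 0.23297) / 0.04193 = 1.80 g/cm³

1.80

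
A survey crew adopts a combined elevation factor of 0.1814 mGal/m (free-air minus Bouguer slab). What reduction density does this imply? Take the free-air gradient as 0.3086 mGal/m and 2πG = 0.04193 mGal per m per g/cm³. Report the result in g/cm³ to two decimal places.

3.03

0.1814 = 0.3086 − 0.04193 × ρ
ρ = (0.3086 − 0.1814) / 0.04193 = 3.03 g/cm³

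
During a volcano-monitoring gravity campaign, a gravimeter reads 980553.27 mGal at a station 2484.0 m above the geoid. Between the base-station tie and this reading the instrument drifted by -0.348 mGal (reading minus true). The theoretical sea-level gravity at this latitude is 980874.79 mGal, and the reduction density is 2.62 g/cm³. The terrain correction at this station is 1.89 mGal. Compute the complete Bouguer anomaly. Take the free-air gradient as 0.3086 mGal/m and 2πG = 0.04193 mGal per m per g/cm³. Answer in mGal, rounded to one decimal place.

174.4

Drift-corrected reading = 980553.27 − (-0.348) = 980553.618 mGal
Free-air correction = 0.3086 × 2484.0 = 766.56 mGal
Free-air anomaly = 980553.618 − 980874.79 + (766.56) = 445.388 mGal
Bouguer slab correction = 0.04193 × 2.62 × 2484.0 = 272.88 mGal
Simple Bouguer anomaly = 445.388 − (272.88) = 172.508 mGal
Complete Bouguer anomaly = 172.508 + 1.89 = 174.398 mGal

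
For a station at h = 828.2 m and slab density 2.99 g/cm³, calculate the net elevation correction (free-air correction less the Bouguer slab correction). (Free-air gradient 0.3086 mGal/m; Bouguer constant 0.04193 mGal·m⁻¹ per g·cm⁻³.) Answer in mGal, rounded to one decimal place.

Combined gradient = 0.3086 − 0.04193 × 2.99 = 0.1832293 mGal/m
Combined elevation correction = 0.1832293 × 828.2 = 151.8 mGal

151.8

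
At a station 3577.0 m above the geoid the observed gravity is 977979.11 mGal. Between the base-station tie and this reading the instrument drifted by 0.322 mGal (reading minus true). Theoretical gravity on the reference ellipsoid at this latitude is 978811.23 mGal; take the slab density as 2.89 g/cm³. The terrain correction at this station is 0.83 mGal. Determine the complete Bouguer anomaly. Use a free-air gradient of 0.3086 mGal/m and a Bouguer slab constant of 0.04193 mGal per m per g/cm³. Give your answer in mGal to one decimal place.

-161.2

Drift-corrected reading = 977979.11 − (0.322) = 977978.788 mGal
Free-air correction = 0.3086 × 3577.0 = 1103.86 mGal
Free-air anomaly = 977978.788 − 978811.23 + (1103.86) = 271.418 mGal
Bouguer slab correction = 0.04193 × 2.89 × 3577.0 = 433.45 mGal
Simple Bouguer anomaly = 271.418 − (433.45) = -162.032 mGal
Complete Bouguer anomaly = -162.032 + 0.83 = -161.202 mGal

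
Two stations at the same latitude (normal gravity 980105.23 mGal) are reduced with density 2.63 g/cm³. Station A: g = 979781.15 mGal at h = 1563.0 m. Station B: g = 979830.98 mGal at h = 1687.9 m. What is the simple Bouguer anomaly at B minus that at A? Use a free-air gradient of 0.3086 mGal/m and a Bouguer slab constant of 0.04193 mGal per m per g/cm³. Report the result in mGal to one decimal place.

Δg_SB(A) = 979781.15 − 980105.23 + 0.3086×1563.0 − 0.04193×2.63×1563.0 = -14.10 mGal
Δg_SB(B) = 979830.98 − 980105.23 + 0.3086×1687.9 − 0.04193×2.63×1687.9 = 60.50 mGal
Difference = 60.50 − (-14.10) = 74.60 mGal

74.6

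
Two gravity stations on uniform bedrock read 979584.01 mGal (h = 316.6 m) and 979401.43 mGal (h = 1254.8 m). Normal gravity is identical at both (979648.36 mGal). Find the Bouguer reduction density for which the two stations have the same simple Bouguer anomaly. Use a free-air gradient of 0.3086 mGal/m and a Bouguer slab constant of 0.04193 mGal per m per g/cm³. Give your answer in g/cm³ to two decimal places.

2.72

Δg_obs = 979401.43 − 979584.01 = -182.58 mGal over Δh = 1254.8 − 316.6 = 938.2 m
Equal Bouguer anomalies ⇒ Δg_obs + (0.3086 − 0.04193ρ)·Δh = 0
0.3086 − 0.04193ρ = −Δg_obs/Δh = 0.19461
ρ = (0.3086 − 0.19461) / 0.04193 = 2.72 g/cm³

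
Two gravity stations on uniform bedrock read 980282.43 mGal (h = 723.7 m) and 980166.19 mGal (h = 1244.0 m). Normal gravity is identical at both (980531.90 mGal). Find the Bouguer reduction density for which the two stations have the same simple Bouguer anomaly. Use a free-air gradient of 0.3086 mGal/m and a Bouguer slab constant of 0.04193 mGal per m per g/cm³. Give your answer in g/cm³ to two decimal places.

2.03

Δg_obs = 980166.19 − 980282.43 = -116.24 mGal over Δh = 1244.0 − 723.7 = 520.3 m
Equal Bouguer anomalies ⇒ Δg_obs + (0.3086 − 0.04193ρ)·Δh = 0
0.3086 − 0.04193ρ = −Δg_obs/Δh = 0.22341
ρ = (0.3086 − 0.22341) / 0.04193 = 2.03 g/cm³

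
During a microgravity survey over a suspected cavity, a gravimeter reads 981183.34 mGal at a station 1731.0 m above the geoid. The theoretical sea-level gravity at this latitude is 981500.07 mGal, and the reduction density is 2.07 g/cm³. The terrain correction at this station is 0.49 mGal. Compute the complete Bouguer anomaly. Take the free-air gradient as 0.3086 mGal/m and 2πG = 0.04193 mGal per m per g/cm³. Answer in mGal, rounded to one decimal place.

Free-air correction = 0.3086 × 1731.0 = 534.19 mGal
Free-air anomaly = 981183.34 − 981500.07 + (534.19) = 217.46 mGal
Bouguer slab correction = 0.04193 × 2.07 × 1731.0 = 150.24 mGal
Simple Bouguer anomaly = 217.46 − (150.24) = 67.22 mGal
Complete Bouguer anomaly = 67.22 + 0.49 = 67.71 mGal

67.7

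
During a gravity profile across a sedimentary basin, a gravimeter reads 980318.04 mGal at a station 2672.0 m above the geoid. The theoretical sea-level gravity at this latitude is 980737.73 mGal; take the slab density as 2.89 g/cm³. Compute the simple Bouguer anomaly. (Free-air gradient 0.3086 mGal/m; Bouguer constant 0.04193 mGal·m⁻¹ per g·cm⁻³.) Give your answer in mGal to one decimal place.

81.1

Free-air correction = 0.3086 × 2672.0 = 824.58 mGal
Free-air anomaly = 980318.04 − 980737.73 + (824.58) = 404.89 mGal
Bouguer slab correction = 0.04193 × 2.89 × 2672.0 = 323.79 mGal
Simple Bouguer anomaly = 404.89 − (323.79) = 81.10 mGal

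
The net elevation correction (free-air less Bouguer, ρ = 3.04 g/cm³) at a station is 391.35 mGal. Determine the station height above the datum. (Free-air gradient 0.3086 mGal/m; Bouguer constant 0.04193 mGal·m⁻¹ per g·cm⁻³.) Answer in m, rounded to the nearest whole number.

2161

Combined gradient = 0.3086 − 0.04193 × 3.04 = 0.1811328 mGal/m
h = 391.35 / 0.1811328 = 2160.57 m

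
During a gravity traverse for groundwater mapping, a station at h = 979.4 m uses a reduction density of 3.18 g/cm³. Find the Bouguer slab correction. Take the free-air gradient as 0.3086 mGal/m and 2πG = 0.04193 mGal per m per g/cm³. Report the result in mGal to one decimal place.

130.6

Bouguer slab correction = 0.04193 × 3.18 × 979.4 = 130.6 mGal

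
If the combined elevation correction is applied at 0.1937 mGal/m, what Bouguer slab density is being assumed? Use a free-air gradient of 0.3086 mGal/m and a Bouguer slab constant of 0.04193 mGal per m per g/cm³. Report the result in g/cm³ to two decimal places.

0.1937 = 0.3086 − 0.04193 × ρ
ρ = (0.3086 − 0.1937) / 0.04193 = 2.74 g/cm³

2.74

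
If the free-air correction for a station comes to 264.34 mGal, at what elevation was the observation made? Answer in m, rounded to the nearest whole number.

h = 264.34 / 0.3086 = 856.58 m

857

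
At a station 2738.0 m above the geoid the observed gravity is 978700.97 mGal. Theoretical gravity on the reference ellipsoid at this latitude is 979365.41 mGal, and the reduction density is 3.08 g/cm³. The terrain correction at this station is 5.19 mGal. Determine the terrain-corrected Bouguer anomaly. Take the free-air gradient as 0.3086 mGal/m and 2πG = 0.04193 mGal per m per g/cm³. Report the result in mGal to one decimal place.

-167.9

Free-air correction = 0.3086 × 2738.0 = 844.95 mGal
Free-air anomaly = 978700.97 − 979365.41 + (844.95) = 180.51 mGal
Bouguer slab correction = 0.04193 × 3.08 × 2738.0 = 353.60 mGal
Simple Bouguer anomaly = 180.51 − (353.60) = -173.09 mGal
Complete Bouguer anomaly = -173.09 + 5.19 = -167.90 mGal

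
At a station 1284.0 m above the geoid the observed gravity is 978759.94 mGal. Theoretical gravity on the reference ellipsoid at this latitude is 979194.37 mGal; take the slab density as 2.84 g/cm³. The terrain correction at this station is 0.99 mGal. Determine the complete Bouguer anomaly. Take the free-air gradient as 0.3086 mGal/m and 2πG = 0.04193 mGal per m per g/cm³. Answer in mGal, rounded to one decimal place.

Free-air correction = 0.3086 × 1284.0 = 396.24 mGal
Free-air anomaly = 978759.94 − 979194.37 + (396.24) = -38.19 mGal
Bouguer slab correction = 0.04193 × 2.84 × 1284.0 = 152.90 mGal
Simple Bouguer anomaly = -38.19 − (152.90) = -191.09 mGal
Complete Bouguer anomaly = -191.09 + 0.99 = -190.10 mGal

-190.1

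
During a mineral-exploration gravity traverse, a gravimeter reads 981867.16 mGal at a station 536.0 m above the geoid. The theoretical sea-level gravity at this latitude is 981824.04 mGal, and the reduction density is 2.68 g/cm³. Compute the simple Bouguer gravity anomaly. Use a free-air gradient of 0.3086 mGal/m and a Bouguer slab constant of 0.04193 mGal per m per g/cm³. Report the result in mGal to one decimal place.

148.3

Free-air correction = 0.3086 × 536.0 = 165.41 mGal
Free-air anomaly = 981867.16 − 981824.04 + (165.41) = 208.53 mGal
Bouguer slab correction = 0.04193 × 2.68 × 536.0 = 60.23 mGal
Simple Bouguer anomaly = 208.53 − (60.23) = 148.30 mGal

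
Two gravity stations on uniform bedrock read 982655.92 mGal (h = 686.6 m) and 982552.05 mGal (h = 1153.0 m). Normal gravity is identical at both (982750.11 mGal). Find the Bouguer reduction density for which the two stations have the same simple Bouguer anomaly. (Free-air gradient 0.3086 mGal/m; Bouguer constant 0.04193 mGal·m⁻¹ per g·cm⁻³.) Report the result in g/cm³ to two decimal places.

Δg_obs = 982552.05 − 982655.92 = -103.87 mGal over Δh = 1153.0 − 686.6 = 466.4 m
Equal Bouguer anomalies ⇒ Δg_obs + (0.3086 − 0.04193ρ)·Δh = 0
0.3086 − 0.04193ρ = −Δg_obs/Δh = 0.22271
ρ = (0.3086 − 0.22271) / 0.04193 = 2.05 g/cm³

2.05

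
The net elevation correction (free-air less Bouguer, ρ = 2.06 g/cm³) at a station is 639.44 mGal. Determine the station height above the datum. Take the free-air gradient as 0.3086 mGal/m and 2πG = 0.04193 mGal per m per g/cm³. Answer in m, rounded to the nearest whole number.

2877

Combined gradient = 0.3086 − 0.04193 × 2.06 = 0.2222242 mGal/m
h = 639.44 / 0.2222242 = 2877.45 m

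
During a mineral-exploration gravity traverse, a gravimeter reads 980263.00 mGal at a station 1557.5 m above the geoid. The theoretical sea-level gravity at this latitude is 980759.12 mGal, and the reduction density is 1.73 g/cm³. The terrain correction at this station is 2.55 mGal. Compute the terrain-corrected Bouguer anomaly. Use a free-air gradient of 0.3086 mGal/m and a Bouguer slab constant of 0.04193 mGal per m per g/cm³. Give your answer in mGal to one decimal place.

Free-air correction = 0.3086 × 1557.5 = 480.64 mGal
Free-air anomaly = 980263.00 − 980759.12 + (480.64) = -15.48 mGal
Bouguer slab correction = 0.04193 × 1.73 × 1557.5 = 112.98 mGal
Simple Bouguer anomaly = -15.48 − (112.98) = -128.46 mGal
Complete Bouguer anomaly = -128.46 + 2.55 = -125.91 mGal

-125.9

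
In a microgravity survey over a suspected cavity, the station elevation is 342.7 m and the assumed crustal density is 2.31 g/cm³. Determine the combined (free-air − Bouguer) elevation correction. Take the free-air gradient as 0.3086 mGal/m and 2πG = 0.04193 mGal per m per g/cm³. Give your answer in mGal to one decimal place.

Combined gradient = 0.3086 − 0.04193 × 2.31 = 0.2117417 mGal/m
Combined elevation correction = 0.2117417 × 342.7 = 72.6 mGal

72.6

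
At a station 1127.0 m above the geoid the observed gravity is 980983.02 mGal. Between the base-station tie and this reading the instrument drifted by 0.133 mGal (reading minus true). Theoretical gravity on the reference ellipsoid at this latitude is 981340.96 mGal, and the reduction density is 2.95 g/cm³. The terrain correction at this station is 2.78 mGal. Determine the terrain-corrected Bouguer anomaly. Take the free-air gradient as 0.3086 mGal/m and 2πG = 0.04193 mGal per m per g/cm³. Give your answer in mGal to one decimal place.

-146.9

Drift-corrected reading = 980983.02 − (0.133) = 980982.887 mGal
Free-air correction = 0.3086 × 1127.0 = 347.79 mGal
Free-air anomaly = 980982.887 − 981340.96 + (347.79) = -10.283 mGal
Bouguer slab correction = 0.04193 × 2.95 × 1127.0 = 139.40 mGal
Simple Bouguer anomaly = -10.283 − (139.40) = -149.683 mGal
Complete Bouguer anomaly = -149.683 + 2.78 = -146.903 mGal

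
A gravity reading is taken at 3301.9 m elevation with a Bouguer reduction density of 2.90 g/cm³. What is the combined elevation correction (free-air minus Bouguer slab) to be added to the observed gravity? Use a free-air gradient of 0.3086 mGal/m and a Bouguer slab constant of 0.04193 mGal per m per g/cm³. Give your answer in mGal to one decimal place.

Combined gradient = 0.3086 − 0.04193 × 2.90 = 0.1870030 mGal/m
Combined elevation correction = 0.1870030 × 3301.9 = 617.5 mGal

617.5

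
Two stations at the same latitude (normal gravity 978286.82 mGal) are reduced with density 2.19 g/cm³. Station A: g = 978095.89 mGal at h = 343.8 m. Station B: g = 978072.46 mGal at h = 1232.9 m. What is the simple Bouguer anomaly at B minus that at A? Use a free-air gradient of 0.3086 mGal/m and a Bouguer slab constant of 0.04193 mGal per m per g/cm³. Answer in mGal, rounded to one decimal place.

Δg_SB(A) = 978095.89 − 978286.82 + 0.3086×343.8 − 0.04193×2.19×343.8 = -116.40 mGal
Δg_SB(B) = 978072.46 − 978286.82 + 0.3086×1232.9 − 0.04193×2.19×1232.9 = 52.90 mGal
Difference = 52.90 − (-116.40) = 169.30 mGal

169.3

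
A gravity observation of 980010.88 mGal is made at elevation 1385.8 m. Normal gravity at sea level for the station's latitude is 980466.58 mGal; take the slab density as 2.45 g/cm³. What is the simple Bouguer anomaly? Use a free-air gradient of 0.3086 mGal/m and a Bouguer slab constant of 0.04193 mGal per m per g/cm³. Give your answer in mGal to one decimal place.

-170.4

Free-air correction = 0.3086 × 1385.8 = 427.66 mGal
Free-air anomaly = 980010.88 − 980466.58 + (427.66) = -28.04 mGal
Bouguer slab correction = 0.04193 × 2.45 × 1385.8 = 142.36 mGal
Simple Bouguer anomaly = -28.04 − (142.36) = -170.40 mGal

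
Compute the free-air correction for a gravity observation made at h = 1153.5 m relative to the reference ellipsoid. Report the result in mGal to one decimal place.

356.0

Free-air correction = 0.3086 × 1153.5 = 356.0 mGal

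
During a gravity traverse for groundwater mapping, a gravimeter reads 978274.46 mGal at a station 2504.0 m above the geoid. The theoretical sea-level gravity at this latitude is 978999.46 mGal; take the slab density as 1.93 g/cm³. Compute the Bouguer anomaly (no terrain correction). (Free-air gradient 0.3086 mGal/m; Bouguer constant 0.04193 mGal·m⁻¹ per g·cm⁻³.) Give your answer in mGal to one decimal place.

Free-air correction = 0.3086 × 2504.0 = 772.73 mGal
Free-air anomaly = 978274.46 − 978999.46 + (772.73) = 47.73 mGal
Bouguer slab correction = 0.04193 × 1.93 × 2504.0 = 202.64 mGal
Simple Bouguer anomaly = 47.73 − (202.64) = -154.91 mGal

-154.9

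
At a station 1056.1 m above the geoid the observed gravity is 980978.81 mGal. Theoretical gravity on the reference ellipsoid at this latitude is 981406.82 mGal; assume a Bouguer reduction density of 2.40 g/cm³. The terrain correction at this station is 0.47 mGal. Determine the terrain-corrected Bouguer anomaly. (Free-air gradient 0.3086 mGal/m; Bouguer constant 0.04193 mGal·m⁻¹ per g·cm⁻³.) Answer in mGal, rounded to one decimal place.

Free-air correction = 0.3086 × 1056.1 = 325.91 mGal
Free-air anomaly = 980978.81 − 981406.82 + (325.91) = -102.10 mGal
Bouguer slab correction = 0.04193 × 2.40 × 1056.1 = 106.28 mGal
Simple Bouguer anomaly = -102.10 − (106.28) = -208.38 mGal
Complete Bouguer anomaly = -208.38 + 0.47 = -207.91 mGal

-207.9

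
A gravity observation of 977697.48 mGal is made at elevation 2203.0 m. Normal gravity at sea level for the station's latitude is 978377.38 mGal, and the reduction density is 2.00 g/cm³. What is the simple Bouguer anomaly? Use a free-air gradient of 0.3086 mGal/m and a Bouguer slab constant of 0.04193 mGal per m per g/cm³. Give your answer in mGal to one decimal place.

-184.8

Free-air correction = 0.3086 × 2203.0 = 679.85 mGal
Free-air anomaly = 977697.48 − 978377.38 + (679.85) = -0.05 mGal
Bouguer slab correction = 0.04193 × 2.00 × 2203.0 = 184.74 mGal
Simple Bouguer anomaly = -0.05 − (184.74) = -184.79 mGal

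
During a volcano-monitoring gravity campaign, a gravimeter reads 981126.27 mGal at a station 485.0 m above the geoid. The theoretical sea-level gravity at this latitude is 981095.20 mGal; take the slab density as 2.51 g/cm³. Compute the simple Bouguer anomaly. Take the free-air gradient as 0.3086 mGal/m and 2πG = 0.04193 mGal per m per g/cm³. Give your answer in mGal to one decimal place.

Free-air correction = 0.3086 × 485.0 = 149.67 mGal
Free-air anomaly = 981126.27 − 981095.20 + (149.67) = 180.74 mGal
Bouguer slab correction = 0.04193 × 2.51 × 485.0 = 51.04 mGal
Simple Bouguer anomaly = 180.74 − (51.04) = 129.70 mGal

129.7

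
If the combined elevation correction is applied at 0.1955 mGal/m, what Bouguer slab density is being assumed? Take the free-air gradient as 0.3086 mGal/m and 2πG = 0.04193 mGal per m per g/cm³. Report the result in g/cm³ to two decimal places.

0.1955 = 0.3086 − 0.04193 × ρ
ρ = (0.3086 − 0.1955) / 0.04193 = 2.70 g/cm³

2.70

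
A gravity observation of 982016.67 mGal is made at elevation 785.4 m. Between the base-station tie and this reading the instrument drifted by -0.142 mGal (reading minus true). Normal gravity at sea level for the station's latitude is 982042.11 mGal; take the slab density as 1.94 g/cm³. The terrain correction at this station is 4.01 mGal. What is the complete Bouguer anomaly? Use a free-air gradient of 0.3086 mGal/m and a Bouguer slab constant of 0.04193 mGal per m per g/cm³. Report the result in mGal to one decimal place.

Drift-corrected reading = 982016.67 − (-0.142) = 982016.812 mGal
Free-air correction = 0.3086 × 785.4 = 242.37 mGal
Free-air anomaly = 982016.812 − 982042.11 + (242.37) = 217.072 mGal
Bouguer slab correction = 0.04193 × 1.94 × 785.4 = 63.89 mGal
Simple Bouguer anomaly = 217.072 − (63.89) = 153.182 mGal
Complete Bouguer anomaly = 153.182 + 4.01 = 157.192 mGal

157.2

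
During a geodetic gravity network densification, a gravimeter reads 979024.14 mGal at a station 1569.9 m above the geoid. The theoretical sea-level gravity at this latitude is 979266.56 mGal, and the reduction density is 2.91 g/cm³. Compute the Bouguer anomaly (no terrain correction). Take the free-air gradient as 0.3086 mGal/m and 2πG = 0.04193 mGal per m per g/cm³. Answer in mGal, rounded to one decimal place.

50.5

Free-air correction = 0.3086 × 1569.9 = 484.47 mGal
Free-air anomaly = 979024.14 − 979266.56 + (484.47) = 242.05 mGal
Bouguer slab correction = 0.04193 × 2.91 × 1569.9 = 191.55 mGal
Simple Bouguer anomaly = 242.05 − (191.55) = 50.50 mGal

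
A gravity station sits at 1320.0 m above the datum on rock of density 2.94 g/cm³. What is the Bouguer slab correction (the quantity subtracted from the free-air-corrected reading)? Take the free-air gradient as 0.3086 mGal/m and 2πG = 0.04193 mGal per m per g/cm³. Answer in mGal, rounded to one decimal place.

Bouguer slab correction = 0.04193 × 2.94 × 1320.0 = 162.7 mGal

162.7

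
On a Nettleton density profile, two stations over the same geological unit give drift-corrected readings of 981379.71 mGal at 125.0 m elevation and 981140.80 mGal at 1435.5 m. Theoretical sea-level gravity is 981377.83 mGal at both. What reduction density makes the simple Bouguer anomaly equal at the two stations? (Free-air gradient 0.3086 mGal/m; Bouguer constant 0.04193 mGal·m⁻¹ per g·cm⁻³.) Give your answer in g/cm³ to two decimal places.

Δg_obs = 981140.80 − 981379.71 = -238.91 mGal over Δh = 1435.5 − 125.0 = 1310.5 m
Equal Bouguer anomalies ⇒ Δg_obs + (0.3086 − 0.04193ρ)·Δh = 0
0.3086 − 0.04193ρ = −Δg_obs/Δh = 0.18230
ρ = (0.3086 − 0.18230) / 0.04193 = 3.01 g/cm³

3.01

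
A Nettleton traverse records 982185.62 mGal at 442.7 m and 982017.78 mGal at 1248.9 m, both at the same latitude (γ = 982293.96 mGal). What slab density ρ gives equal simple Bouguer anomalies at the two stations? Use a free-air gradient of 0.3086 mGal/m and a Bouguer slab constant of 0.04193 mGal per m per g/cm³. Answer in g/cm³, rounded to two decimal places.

2.39

Δg_obs = 982017.78 − 982185.62 = -167.84 mGal over Δh = 1248.9 − 442.7 = 806.2 m
Equal Bouguer anomalies ⇒ Δg_obs + (0.3086 − 0.04193ρ)·Δh = 0
0.3086 − 0.04193ρ = −Δg_obs/Δh = 0.20819
ρ = (0.3086 − 0.20819) / 0.04193 = 2.39 g/cm³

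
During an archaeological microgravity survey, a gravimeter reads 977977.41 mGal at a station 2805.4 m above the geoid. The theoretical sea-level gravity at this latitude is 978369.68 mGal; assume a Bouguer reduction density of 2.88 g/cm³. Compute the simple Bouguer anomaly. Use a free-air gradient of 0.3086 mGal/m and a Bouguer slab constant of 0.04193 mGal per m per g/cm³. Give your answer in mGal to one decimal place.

Free-air correction = 0.3086 × 2805.4 = 865.75 mGal
Free-air anomaly = 977977.41 − 978369.68 + (865.75) = 473.48 mGal
Bouguer slab correction = 0.04193 × 2.88 × 2805.4 = 338.78 mGal
Simple Bouguer anomaly = 473.48 − (338.78) = 134.70 mGal

134.7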